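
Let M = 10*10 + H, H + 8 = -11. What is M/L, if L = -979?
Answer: -81/979 ≈ -0.082737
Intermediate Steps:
H = -19 (H = -8 - 11 = -19)
M = 81 (M = 10*10 - 19 = 100 - 19 = 81)
M/L = 81/(-979) = 81*(-1/979) = -81/979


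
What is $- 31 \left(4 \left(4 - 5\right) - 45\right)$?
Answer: $1519$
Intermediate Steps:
$- 31 \left(4 \left(4 - 5\right) - 45\right) = - 31 \left(4 \left(-1\right) - 45\right) = - 31 \left(-4 - 45\right) = \left(-31\right) \left(-49\right) = 1519$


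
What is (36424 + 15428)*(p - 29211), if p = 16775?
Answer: -644831472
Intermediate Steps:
(36424 + 15428)*(p - 29211) = (36424 + 15428)*(16775 - 29211) = 51852*(-12436) = -644831472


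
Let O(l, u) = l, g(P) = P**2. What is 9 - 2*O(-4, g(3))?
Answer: 17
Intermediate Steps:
9 - 2*O(-4, g(3)) = 9 - 2*(-4) = 9 + 8 = 17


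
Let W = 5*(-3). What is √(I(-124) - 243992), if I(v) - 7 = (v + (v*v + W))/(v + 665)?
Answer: 2*I*√17850382642/541 ≈ 493.92*I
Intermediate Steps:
W = -15
I(v) = 7 + (-15 + v + v²)/(665 + v) (I(v) = 7 + (v + (v*v - 15))/(v + 665) = 7 + (v + (v² - 15))/(665 + v) = 7 + (v + (-15 + v²))/(665 + v) = 7 + (-15 + v + v²)/(665 + v))
√(I(-124) - 243992) = √((4640 + (-124)² + 8*(-124))/(665 - 124) - 243992) = √((4640 + 15376 - 992)/541 - 243992) = √((1/541)*19024 - 243992) = √(19024/541 - 243992) = √(-131980648/541) = 2*I*√17850382642/541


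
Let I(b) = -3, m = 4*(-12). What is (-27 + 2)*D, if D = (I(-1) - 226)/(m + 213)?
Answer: 1145/33 ≈ 34.697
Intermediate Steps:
m = -48
D = -229/165 (D = (-3 - 226)/(-48 + 213) = -229/165 ≈ -1.3879)
(-27 + 2)*D = (-27 + 2)*(-229/165) = -25*(-229/165) = 1145/33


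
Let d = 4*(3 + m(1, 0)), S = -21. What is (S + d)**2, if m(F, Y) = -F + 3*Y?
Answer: 169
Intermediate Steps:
d = 8 (d = 4*(3 + (-1*1 + 3*0)) = 4*(3 + (-1 + 0)) = 4*(3 - 1) = 4*2 = 8)
(S + d)**2 = (-21 + 8)**2 = (-13)**2 = 169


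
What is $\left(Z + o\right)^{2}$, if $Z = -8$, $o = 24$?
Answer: $256$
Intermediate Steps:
$\left(Z + o\right)^{2} = \left(-8 + 24\right)^{2} = 16^{2} = 256$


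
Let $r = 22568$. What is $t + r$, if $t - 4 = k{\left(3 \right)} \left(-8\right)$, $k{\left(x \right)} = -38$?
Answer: $22876$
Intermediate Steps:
$t = 308$ ($t = 4 - -304 = 4 + 304 = 308$)
$t + r = 308 + 22568 = 22876$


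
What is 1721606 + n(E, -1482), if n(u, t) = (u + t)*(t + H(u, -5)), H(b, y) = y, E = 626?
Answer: 2994478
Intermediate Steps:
n(u, t) = (-5 + t)*(t + u) (n(u, t) = (u + t)*(t - 5) = (t + u)*(-5 + t) = (-5 + t)*(t + u))
1721606 + n(E, -1482) = 1721606 + ((-1482)² - 5*(-1482) - 5*626 - 1482*626) = 1721606 + (2196324 + 7410 - 3130 - 927732) = 1721606 + 1272872 = 2994478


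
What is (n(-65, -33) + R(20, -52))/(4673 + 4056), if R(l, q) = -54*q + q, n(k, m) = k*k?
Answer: 6981/8729 ≈ 0.79975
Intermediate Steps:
n(k, m) = k²
R(l, q) = -53*q
(n(-65, -33) + R(20, -52))/(4673 + 4056) = ((-65)² - 53*(-52))/(4673 + 4056) = (4225 + 2756)/8729 = 6981*(1/8729) = 6981/8729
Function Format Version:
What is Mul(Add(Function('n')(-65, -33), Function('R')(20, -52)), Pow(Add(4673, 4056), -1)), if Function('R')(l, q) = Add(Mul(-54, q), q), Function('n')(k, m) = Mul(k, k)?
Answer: Rational(6981, 8729) ≈ 0.79975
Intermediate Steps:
Function('n')(k, m) = Pow(k, 2)
Function('R')(l, q) = Mul(-53, q)
Mul(Add(Function('n')(-65, -33), Function('R')(20, -52)), Pow(Add(4673, 4056), -1)) = Mul(Add(Pow(-65, 2), Mul(-53, -52)), Pow(Add(4673, 4056), -1)) = Mul(Add(4225, 2756), Pow(8729, -1)) = Mul(6981, Rational(1, 8729)) = Rational(6981, 8729)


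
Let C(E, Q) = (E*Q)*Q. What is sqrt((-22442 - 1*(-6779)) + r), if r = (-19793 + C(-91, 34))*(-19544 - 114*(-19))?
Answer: 3*sqrt(241338131) ≈ 46605.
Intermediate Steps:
C(E, Q) = E*Q**2
r = 2172058842 (r = (-19793 - 91*34**2)*(-19544 - 114*(-19)) = (-19793 - 91*1156)*(-19544 + 2166) = (-19793 - 105196)*(-17378) = -124989*(-17378) = 2172058842)
sqrt((-22442 - 1*(-6779)) + r) = sqrt((-22442 - 1*(-6779)) + 2172058842) = sqrt((-22442 + 6779) + 2172058842) = sqrt(-15663 + 2172058842) = sqrt(2172043179) = 3*sqrt(241338131)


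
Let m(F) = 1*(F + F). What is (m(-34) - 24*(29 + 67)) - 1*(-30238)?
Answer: 27866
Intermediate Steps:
m(F) = 2*F (m(F) = 1*(2*F) = 2*F)
(m(-34) - 24*(29 + 67)) - 1*(-30238) = (2*(-34) - 24*(29 + 67)) - 1*(-30238) = (-68 - 24*96) + 30238 = (-68 - 1*2304) + 30238 = (-68 - 2304) + 30238 = -2372 + 30238 = 27866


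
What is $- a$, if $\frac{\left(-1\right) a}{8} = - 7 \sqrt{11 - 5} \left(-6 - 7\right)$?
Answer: $728 \sqrt{6} \approx 1783.2$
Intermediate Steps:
$a = - 728 \sqrt{6}$ ($a = - 8 - 7 \sqrt{11 - 5} \left(-6 - 7\right) = - 8 - 7 \sqrt{6} \left(-6 - 7\right) = - 8 - 7 \sqrt{6} \left(-13\right) = - 8 \cdot 91 \sqrt{6} = - 728 \sqrt{6} \approx -1783.2$)
$- a = - \left(-728\right) \sqrt{6} = 728 \sqrt{6}$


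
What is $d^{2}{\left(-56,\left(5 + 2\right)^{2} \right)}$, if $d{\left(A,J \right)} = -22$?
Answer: $484$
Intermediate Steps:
$d^{2}{\left(-56,\left(5 + 2\right)^{2} \right)} = \left(-22\right)^{2} = 484$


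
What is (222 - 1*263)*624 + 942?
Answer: -24642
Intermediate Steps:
(222 - 1*263)*624 + 942 = (222 - 263)*624 + 942 = -41*624 + 942 = -25584 + 942 = -24642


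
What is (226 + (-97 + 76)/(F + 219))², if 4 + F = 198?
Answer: 177715561/3481 ≈ 51053.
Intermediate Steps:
F = 194 (F = -4 + 198 = 194)
(226 + (-97 + 76)/(F + 219))² = (226 + (-97 + 76)/(194 + 219))² = (226 - 21/413)² = (226 - 21*1/413)² = (226 - 3/59)² = (13331/59)² = 177715561/3481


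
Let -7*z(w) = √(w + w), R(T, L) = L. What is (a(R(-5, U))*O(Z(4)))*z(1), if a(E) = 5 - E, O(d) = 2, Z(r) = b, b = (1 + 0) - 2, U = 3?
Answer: -4*√2/7 ≈ -0.80812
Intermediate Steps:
b = -1 (b = 1 - 2 = -1)
Z(r) = -1
z(w) = -√2*√w/7 (z(w) = -√(w + w)/7 = -√2*√w/7)
(a(R(-5, U))*O(Z(4)))*z(1) = ((5 - 1*3)*2)*(-√2*√1/7) = ((5 - 3)*2)*(-⅐*√2*1) = (2*2)*(-√2/7) = 4*(-√2/7) = -4*√2/7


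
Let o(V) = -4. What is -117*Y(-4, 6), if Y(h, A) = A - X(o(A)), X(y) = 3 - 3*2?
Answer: -1053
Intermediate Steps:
X(y) = -3 (X(y) = 3 - 6 = -3)
Y(h, A) = 3 + A (Y(h, A) = A - 1*(-3) = A + 3 = 3 + A)
-117*Y(-4, 6) = -117*(3 + 6) = -117*9 = -1053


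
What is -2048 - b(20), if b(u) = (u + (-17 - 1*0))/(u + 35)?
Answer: -112643/55 ≈ -2048.1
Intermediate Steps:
b(u) = (-17 + u)/(35 + u) (b(u) = (u + (-17 + 0))/(35 + u) = (u - 17)/(35 + u) = (-17 + u)/(35 + u))
-2048 - b(20) = -2048 - (-17 + 20)/(35 + 20) = -2048 - 3/55 = -112643/55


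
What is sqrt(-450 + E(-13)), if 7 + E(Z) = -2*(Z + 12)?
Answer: I*sqrt(455) ≈ 21.331*I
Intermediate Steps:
E(Z) = -31 - 2*Z (E(Z) = -7 - 2*(Z + 12) = -7 - 2*(12 + Z) = -7 + (-24 - 2*Z) = -31 - 2*Z)
sqrt(-450 + E(-13)) = sqrt(-450 + (-31 - 2*(-13))) = sqrt(-450 + (-31 + 26)) = sqrt(-450 - 5) = sqrt(-455) = I*sqrt(455)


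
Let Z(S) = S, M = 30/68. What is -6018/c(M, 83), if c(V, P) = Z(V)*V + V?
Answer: -2318936/245 ≈ -9465.0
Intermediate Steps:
M = 15/34 (M = 30*(1/68) = 15/34 ≈ 0.44118)
c(V, P) = V + V**2 (c(V, P) = V*V + V = V**2 + V = V + V**2)
-6018/c(M, 83) = -6018*34/(15*(1 + 15/34)) = -6018/((15/34)*(49/34)) = -6018/735/1156 = -6018*1156/735 = -2318936/245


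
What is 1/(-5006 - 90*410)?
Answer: -1/41906 ≈ -2.3863e-5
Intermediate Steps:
1/(-5006 - 90*410) = 1/(-5006 - 36900) = 1/(-41906) = -1/41906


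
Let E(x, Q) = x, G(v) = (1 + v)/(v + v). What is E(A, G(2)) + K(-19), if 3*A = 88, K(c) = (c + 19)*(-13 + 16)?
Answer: 88/3 ≈ 29.333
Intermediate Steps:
K(c) = 57 + 3*c (K(c) = (19 + c)*3 = 57 + 3*c)
G(v) = (1 + v)/(2*v) (G(v) = (1 + v)/((2*v)) = (1 + v)*(1/(2*v)) = (1 + v)/(2*v))
A = 88/3 (A = (1/3)*88 = 88/3 ≈ 29.333)
E(A, G(2)) + K(-19) = 88/3 + (57 + 3*(-19)) = 88/3 + (57 - 57) = 88/3 + 0 = 88/3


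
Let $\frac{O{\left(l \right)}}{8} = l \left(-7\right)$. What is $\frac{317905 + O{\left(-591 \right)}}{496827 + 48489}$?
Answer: $\frac{351001}{545316} \approx 0.64367$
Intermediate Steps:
$O{\left(l \right)} = - 56 l$ ($O{\left(l \right)} = 8 l \left(-7\right) = 8 \left(- 7 l\right) = - 56 l$)
$\frac{317905 + O{\left(-591 \right)}}{496827 + 48489} = \frac{317905 - -33096}{496827 + 48489} = \frac{317905 + 33096}{545316} = 351001 \cdot \frac{1}{545316} = \frac{351001}{545316}$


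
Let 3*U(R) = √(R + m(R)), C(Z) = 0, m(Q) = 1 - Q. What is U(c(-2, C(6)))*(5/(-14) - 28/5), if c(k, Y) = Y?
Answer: -139/70 ≈ -1.9857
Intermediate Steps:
U(R) = ⅓ (U(R) = √(R + (1 - R))/3 = √1/3 = (⅓)*1 = ⅓)
U(c(-2, C(6)))*(5/(-14) - 28/5) = (5/(-14) - 28/5)/3 = (5*(-1/14) - 28*⅕)/3 = (-5/14 - 28/5)/3 = (⅓)*(-417/70) = -139/70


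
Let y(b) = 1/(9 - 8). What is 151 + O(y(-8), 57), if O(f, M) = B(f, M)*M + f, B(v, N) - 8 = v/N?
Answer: 609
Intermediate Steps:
y(b) = 1 (y(b) = 1/1 = 1)
B(v, N) = 8 + v/N
O(f, M) = f + M*(8 + f/M) (O(f, M) = (8 + f/M)*M + f = M*(8 + f/M) + f = f + M*(8 + f/M))
151 + O(y(-8), 57) = 151 + (2*1 + 8*57) = 151 + (2 + 456) = 151 + 458 = 609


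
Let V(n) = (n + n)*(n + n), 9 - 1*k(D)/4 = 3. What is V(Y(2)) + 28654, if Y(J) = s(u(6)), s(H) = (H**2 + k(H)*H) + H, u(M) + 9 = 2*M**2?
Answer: 122972398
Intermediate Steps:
u(M) = -9 + 2*M**2
k(D) = 24 (k(D) = 36 - 4*3 = 36 - 12 = 24)
s(H) = H**2 + 25*H (s(H) = (H**2 + 24*H) + H = H**2 + 25*H)
Y(J) = 5544 (Y(J) = (-9 + 2*6**2)*(25 + (-9 + 2*6**2)) = (-9 + 2*36)*(25 + (-9 + 2*36)) = (-9 + 72)*(25 + (-9 + 72)) = 63*(25 + 63) = 63*88 = 5544)
V(n) = 4*n**2 (V(n) = (2*n)*(2*n) = 4*n**2)
V(Y(2)) + 28654 = 4*5544**2 + 28654 = 4*30735936 + 28654 = 122943744 + 28654 = 122972398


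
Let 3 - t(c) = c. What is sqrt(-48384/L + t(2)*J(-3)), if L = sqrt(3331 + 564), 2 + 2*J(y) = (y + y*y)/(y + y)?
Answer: sqrt(-91026150 - 753822720*sqrt(3895))/7790 ≈ 27.87*I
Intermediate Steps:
t(c) = 3 - c
J(y) = -1 + (y + y**2)/(4*y) (J(y) = -1 + ((y + y*y)/(y + y))/2 = -1 + ((y + y**2)/((2*y)))/2 = -1 + ((y + y**2)*(1/(2*y)))/2 = -1 + ((y + y**2)/(2*y))/2 = -1 + (y + y**2)/(4*y))
L = sqrt(3895) ≈ 62.410
sqrt(-48384/L + t(2)*J(-3)) = sqrt(-48384*sqrt(3895)/3895 + (3 - 1*2)*(-3/4 + (1/4)*(-3))) = sqrt(-48384*sqrt(3895)/3895 + (3 - 2)*(-3/4 - 3/4)) = sqrt(-48384*sqrt(3895)/3895 + 1*(-3/2)) = sqrt(-48384*sqrt(3895)/3895 - 3/2) = sqrt(-3/2 - 48384*sqrt(3895)/3895)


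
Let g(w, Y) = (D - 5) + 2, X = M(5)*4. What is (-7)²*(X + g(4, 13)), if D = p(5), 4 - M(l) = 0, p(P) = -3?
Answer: 490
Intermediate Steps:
M(l) = 4 (M(l) = 4 - 1*0 = 4 + 0 = 4)
D = -3
X = 16 (X = 4*4 = 16)
g(w, Y) = -6 (g(w, Y) = (-3 - 5) + 2 = -8 + 2 = -6)
(-7)²*(X + g(4, 13)) = (-7)²*(16 - 6) = 49*10 = 490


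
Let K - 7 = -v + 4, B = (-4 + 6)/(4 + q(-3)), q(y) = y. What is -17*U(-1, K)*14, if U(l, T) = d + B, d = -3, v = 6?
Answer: 238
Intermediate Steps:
B = 2 (B = (-4 + 6)/(4 - 3) = 2/1 = 2*1 = 2)
K = 5 (K = 7 + (-1*6 + 4) = 7 + (-6 + 4) = 7 - 2 = 5)
U(l, T) = -1 (U(l, T) = -3 + 2 = -1)
-17*U(-1, K)*14 = -17*(-1)*14 = 17*14 = 238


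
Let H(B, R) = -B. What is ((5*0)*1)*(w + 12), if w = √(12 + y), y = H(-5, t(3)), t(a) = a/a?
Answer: 0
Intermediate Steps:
t(a) = 1
y = 5 (y = -1*(-5) = 5)
w = √17 (w = √(12 + 5) = √17 ≈ 4.1231)
((5*0)*1)*(w + 12) = ((5*0)*1)*(√17 + 12) = (0*1)*(12 + √17) = 0*(12 + √17) = 0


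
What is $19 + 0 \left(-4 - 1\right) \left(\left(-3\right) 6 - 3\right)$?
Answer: $19$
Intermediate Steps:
$19 + 0 \left(-4 - 1\right) \left(\left(-3\right) 6 - 3\right) = 19 + 0 \left(-5\right) \left(-18 - 3\right) = 19 + 0 \left(-21\right) = 19 + 0 = 19$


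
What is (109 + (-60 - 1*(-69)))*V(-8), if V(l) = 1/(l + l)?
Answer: -59/8 ≈ -7.3750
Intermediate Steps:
V(l) = 1/(2*l)
(109 + (-60 - 1*(-69)))*V(-8) = (109 + (-60 - 1*(-69)))*((1/2)/(-8)) = (109 + (-60 + 69))*((1/2)*(-1/8)) = (109 + 9)*(-1/16) = 118*(-1/16) = -59/8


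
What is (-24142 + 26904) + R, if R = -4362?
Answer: -1600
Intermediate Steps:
(-24142 + 26904) + R = (-24142 + 26904) - 4362 = 2762 - 4362 = -1600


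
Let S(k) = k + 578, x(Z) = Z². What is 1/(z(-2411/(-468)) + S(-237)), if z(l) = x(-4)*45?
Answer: 1/1061 ≈ 0.00094251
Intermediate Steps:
z(l) = 720 (z(l) = (-4)²*45 = 16*45 = 720)
S(k) = 578 + k
1/(z(-2411/(-468)) + S(-237)) = 1/(720 + (578 - 237)) = 1/(720 + 341) = 1/1061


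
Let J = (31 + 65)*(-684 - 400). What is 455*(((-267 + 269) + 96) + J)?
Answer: -47304530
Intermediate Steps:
J = -104064 (J = 96*(-1084) = -104064)
455*(((-267 + 269) + 96) + J) = 455*(((-267 + 269) + 96) - 104064) = 455*((2 + 96) - 104064) = 455*(98 - 104064) = 455*(-103966) = -47304530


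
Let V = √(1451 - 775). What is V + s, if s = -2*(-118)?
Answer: 262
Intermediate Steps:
V = 26 (V = √676 = 26)
s = 236
V + s = 26 + 236 = 262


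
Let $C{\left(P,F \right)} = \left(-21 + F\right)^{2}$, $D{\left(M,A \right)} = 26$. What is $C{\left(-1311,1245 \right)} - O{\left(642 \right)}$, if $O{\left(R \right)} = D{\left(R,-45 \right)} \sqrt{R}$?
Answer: $1498176 - 26 \sqrt{642} \approx 1.4975 \cdot 10^{6}$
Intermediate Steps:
$O{\left(R \right)} = 26 \sqrt{R}$
$C{\left(-1311,1245 \right)} - O{\left(642 \right)} = \left(-21 + 1245\right)^{2} - 26 \sqrt{642} = 1224^{2} - 26 \sqrt{642} = 1498176 - 26 \sqrt{642}$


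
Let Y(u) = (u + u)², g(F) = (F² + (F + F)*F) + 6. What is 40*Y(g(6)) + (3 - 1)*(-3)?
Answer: 2079354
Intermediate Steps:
g(F) = 6 + 3*F² (g(F) = (F² + (2*F)*F) + 6 = (F² + 2*F²) + 6 = 3*F² + 6 = 6 + 3*F²)
Y(u) = 4*u² (Y(u) = (2*u)² = 4*u²)
40*Y(g(6)) + (3 - 1)*(-3) = 40*(4*(6 + 3*6²)²) + (3 - 1)*(-3) = 40*(4*(6 + 3*36)²) + 2*(-3) = 40*(4*(6 + 108)²) - 6 = 40*(4*114²) - 6 = 40*(4*12996) - 6 = 40*51984 - 6 = 2079360 - 6 = 2079354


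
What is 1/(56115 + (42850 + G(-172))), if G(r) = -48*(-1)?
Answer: 1/99013 ≈ 1.0100e-5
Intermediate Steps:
G(r) = 48
1/(56115 + (42850 + G(-172))) = 1/(56115 + (42850 + 48)) = 1/(56115 + 42898) = 1/99013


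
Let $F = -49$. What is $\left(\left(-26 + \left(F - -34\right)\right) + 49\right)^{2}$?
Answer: $64$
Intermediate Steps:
$\left(\left(-26 + \left(F - -34\right)\right) + 49\right)^{2} = \left(\left(-26 - 15\right) + 49\right)^{2} = \left(-41 + 49\right)^{2} = 8^{2} = 64$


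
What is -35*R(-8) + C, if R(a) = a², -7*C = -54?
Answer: -15626/7 ≈ -2232.3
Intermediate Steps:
C = 54/7 (C = -⅐*(-54) = 54/7 ≈ 7.7143)
-35*R(-8) + C = -35*(-8)² + 54/7 = -35*64 + 54/7 = -2240 + 54/7 = -15626/7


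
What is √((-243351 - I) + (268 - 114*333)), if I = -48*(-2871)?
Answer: I*√418853 ≈ 647.19*I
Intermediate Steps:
I = 137808
√((-243351 - I) + (268 - 114*333)) = √((-243351 - 1*137808) + (268 - 114*333)) = √((-243351 - 137808) + (268 - 37962)) = √(-381159 - 37694) = √(-418853) = I*√418853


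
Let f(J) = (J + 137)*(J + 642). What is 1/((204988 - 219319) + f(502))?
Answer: 1/716685 ≈ 1.3953e-6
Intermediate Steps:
f(J) = (137 + J)*(642 + J)
1/((204988 - 219319) + f(502)) = 1/((204988 - 219319) + (87954 + 502² + 779*502)) = 1/(-14331 + (87954 + 252004 + 391058)) = 1/(-14331 + 731016) = 1/716685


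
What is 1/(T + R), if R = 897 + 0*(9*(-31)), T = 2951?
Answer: 1/3848 ≈ 0.00025988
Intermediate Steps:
R = 897 (R = 897 + 0*(-279) = 897 + 0 = 897)
1/(T + R) = 1/(2951 + 897) = 1/3848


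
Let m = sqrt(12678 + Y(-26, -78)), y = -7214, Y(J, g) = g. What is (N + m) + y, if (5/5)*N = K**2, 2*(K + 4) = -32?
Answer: -6814 + 30*sqrt(14) ≈ -6701.8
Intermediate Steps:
K = -20 (K = -4 + (1/2)*(-32) = -4 - 16 = -20)
m = 30*sqrt(14) (m = sqrt(12678 - 78) = sqrt(12600) = 30*sqrt(14) ≈ 112.25)
N = 400 (N = (-20)**2 = 400)
(N + m) + y = (400 + 30*sqrt(14)) - 7214 = -6814 + 30*sqrt(14)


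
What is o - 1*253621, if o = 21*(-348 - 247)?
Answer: -266116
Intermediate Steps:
o = -12495 (o = 21*(-595) = -12495)
o - 1*253621 = -12495 - 1*253621 = -12495 - 253621 = -266116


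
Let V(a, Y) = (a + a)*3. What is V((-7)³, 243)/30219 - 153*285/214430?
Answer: -16752347/61712954 ≈ -0.27146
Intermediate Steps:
V(a, Y) = 6*a (V(a, Y) = (2*a)*3 = 6*a)
V((-7)³, 243)/30219 - 153*285/214430 = (6*(-7)³)/30219 - 153*285/214430 = (6*(-343))*(1/30219) - 43605*1/214430 = -2058*1/30219 - 8721/42886 = -98/1439 - 8721/42886 = -16752347/61712954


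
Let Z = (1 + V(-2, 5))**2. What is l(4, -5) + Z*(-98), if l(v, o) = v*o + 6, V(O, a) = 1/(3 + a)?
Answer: -4417/32 ≈ -138.03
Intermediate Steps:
l(v, o) = 6 + o*v (l(v, o) = o*v + 6 = 6 + o*v)
Z = 81/64 (Z = (1 + 1/(3 + 5))**2 = (1 + 1/8)**2 = (9/8)**2 = 81/64 ≈ 1.2656)
l(4, -5) + Z*(-98) = (6 - 5*4) + (81/64)*(-98) = (6 - 20) - 3969/32 = -14 - 3969/32 = -4417/32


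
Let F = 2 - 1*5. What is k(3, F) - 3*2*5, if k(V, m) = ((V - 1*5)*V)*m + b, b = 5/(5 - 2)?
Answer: -31/3 ≈ -10.333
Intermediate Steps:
F = -3 (F = 2 - 5 = -3)
b = 5/3 ≈ 1.6667
k(V, m) = 5/3 + V*m*(-5 + V) (k(V, m) = ((V - 1*5)*V)*m + 5/3 = ((V - 5)*V)*m + 5/3 = ((-5 + V)*V)*m + 5/3 = (V*(-5 + V))*m + 5/3 = V*m*(-5 + V) + 5/3 = 5/3 + V*m*(-5 + V))
k(3, F) - 3*2*5 = (5/3 - 3*3² - 5*3*(-3)) - 3*2*5 = (5/3 - 3*9 + 45) - 6*5 = (5/3 - 27 + 45) - 30 = 59/3 - 30 = -31/3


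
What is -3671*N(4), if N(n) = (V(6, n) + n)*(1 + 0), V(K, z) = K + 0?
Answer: -36710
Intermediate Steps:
V(K, z) = K
N(n) = 6 + n (N(n) = (6 + n)*(1 + 0) = (6 + n)*1 = 6 + n)
-3671*N(4) = -3671*(6 + 4) = -3671*10 = -36710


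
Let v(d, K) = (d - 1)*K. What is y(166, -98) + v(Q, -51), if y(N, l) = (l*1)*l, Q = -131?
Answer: 16336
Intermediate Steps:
v(d, K) = K*(-1 + d) (v(d, K) = (-1 + d)*K = K*(-1 + d))
y(N, l) = l**2 (y(N, l) = l*l = l**2)
y(166, -98) + v(Q, -51) = (-98)**2 - 51*(-1 - 131) = 9604 - 51*(-132) = 9604 + 6732 = 16336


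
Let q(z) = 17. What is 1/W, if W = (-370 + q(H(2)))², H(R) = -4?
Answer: 1/124609 ≈ 8.0251e-6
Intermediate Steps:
W = 124609 (W = (-370 + 17)² = (-353)² = 124609)
1/W = 1/124609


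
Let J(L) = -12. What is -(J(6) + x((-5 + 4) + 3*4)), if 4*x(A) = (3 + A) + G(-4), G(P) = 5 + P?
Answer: 33/4 ≈ 8.2500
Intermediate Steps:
x(A) = 1 + A/4 (x(A) = ((3 + A) + (5 - 4))/4 = ((3 + A) + 1)/4 = (4 + A)/4 = 1 + A/4)
-(J(6) + x((-5 + 4) + 3*4)) = -(-12 + (1 + ((-5 + 4) + 3*4)/4)) = -(-12 + (1 + (-1 + 12)/4)) = -(-12 + (1 + (¼)*11)) = -(-12 + (1 + 11/4)) = -(-12 + 15/4) = -1*(-33/4) = 33/4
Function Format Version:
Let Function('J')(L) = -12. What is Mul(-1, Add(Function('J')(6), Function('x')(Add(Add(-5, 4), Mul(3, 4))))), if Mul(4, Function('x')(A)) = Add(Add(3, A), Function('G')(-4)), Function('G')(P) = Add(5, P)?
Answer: Rational(33, 4) ≈ 8.2500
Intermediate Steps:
Function('x')(A) = Add(1, Mul(Rational(1, 4), A)) (Function('x')(A) = Mul(Rational(1, 4), Add(Add(3, A), Add(5, -4))) = Mul(Rational(1, 4), Add(Add(3, A), 1)) = Mul(Rational(1, 4), Add(4, A)) = Add(1, Mul(Rational(1, 4), A)))
Mul(-1, Add(Function('J')(6), Function('x')(Add(Add(-5, 4), Mul(3, 4))))) = Mul(-1, Add(-12, Add(1, Mul(Rational(1, 4), Add(Add(-5, 4), Mul(3, 4)))))) = Mul(-1, Add(-12, Add(1, Mul(Rational(1, 4), Add(-1, 12))))) = Mul(-1, Add(-12, Add(1, Mul(Rational(1, 4), 11)))) = Mul(-1, Add(-12, Add(1, Rational(11, 4)))) = Mul(-1, Add(-12, Rational(15, 4))) = Mul(-1, Rational(-33, 4)) = Rational(33, 4)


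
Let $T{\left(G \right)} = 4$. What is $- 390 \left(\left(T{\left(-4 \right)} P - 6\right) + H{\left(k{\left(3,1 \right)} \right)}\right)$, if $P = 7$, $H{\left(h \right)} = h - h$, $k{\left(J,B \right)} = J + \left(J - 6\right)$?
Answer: $-8580$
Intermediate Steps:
$k{\left(J,B \right)} = -6 + 2 J$ ($k{\left(J,B \right)} = J + \left(J - 6\right) = J + \left(-6 + J\right) = -6 + 2 J$)
$H{\left(h \right)} = 0$
$- 390 \left(\left(T{\left(-4 \right)} P - 6\right) + H{\left(k{\left(3,1 \right)} \right)}\right) = - 390 \left(\left(4 \cdot 7 - 6\right) + 0\right) = - 390 \left(\left(28 - 6\right) + 0\right) = - 390 \left(22 + 0\right) = \left(-390\right) 22 = -8580$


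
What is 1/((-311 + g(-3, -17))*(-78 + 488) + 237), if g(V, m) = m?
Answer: -1/134243 ≈ -7.4492e-6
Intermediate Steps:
1/((-311 + g(-3, -17))*(-78 + 488) + 237) = 1/((-311 - 17)*(-78 + 488) + 237) = 1/(-328*410 + 237) = 1/(-134480 + 237) = 1/(-134243) = -1/134243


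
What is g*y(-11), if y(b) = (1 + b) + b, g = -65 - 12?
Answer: 1617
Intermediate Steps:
g = -77
y(b) = 1 + 2*b
g*y(-11) = -77*(1 + 2*(-11)) = -77*(1 - 22) = -77*(-21) = 1617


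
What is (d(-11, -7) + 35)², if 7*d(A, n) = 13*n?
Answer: 484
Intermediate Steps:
d(A, n) = 13*n/7 (d(A, n) = (13*n)/7 = 13*n/7)
(d(-11, -7) + 35)² = ((13/7)*(-7) + 35)² = (-13 + 35)² = 22² = 484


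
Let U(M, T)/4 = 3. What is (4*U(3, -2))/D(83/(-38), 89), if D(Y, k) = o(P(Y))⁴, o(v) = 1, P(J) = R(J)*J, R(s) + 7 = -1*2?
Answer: 48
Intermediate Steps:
R(s) = -9 (R(s) = -7 - 1*2 = -7 - 2 = -9)
U(M, T) = 12 (U(M, T) = 4*3 = 12)
P(J) = -9*J
D(Y, k) = 1 (D(Y, k) = 1⁴ = 1)
(4*U(3, -2))/D(83/(-38), 89) = (4*12)/1 = 48*1 = 48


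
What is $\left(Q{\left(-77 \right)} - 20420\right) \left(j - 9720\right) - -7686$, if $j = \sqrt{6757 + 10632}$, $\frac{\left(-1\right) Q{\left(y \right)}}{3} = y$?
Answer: $196244766 - 20189 \sqrt{17389} \approx 1.9358 \cdot 10^{8}$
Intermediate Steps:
$Q{\left(y \right)} = - 3 y$
$j = \sqrt{17389} \approx 131.87$
$\left(Q{\left(-77 \right)} - 20420\right) \left(j - 9720\right) - -7686 = \left(\left(-3\right) \left(-77\right) - 20420\right) \left(\sqrt{17389} - 9720\right) - -7686 = \left(231 - 20420\right) \left(-9720 + \sqrt{17389}\right) + 7686 = - 20189 \left(-9720 + \sqrt{17389}\right) + 7686 = \left(196237080 - 20189 \sqrt{17389}\right) + 7686 = 196244766 - 20189 \sqrt{17389}$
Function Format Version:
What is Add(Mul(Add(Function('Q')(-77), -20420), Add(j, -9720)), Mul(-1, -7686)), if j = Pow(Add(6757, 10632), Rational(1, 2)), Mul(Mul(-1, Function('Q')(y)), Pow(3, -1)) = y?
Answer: Add(196244766, Mul(-20189, Pow(17389, Rational(1, 2)))) ≈ 1.9358e+8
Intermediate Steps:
Function('Q')(y) = Mul(-3, y)
j = Pow(17389, Rational(1, 2)) ≈ 131.87
Add(Mul(Add(Function('Q')(-77), -20420), Add(j, -9720)), Mul(-1, -7686)) = Add(Mul(Add(Mul(-3, -77), -20420), Add(Pow(17389, Rational(1, 2)), -9720)), Mul(-1, -7686)) = Add(Mul(Add(231, -20420), Add(-9720, Pow(17389, Rational(1, 2)))), 7686) = Add(Mul(-20189, Add(-9720, Pow(17389, Rational(1, 2)))), 7686) = Add(Add(196237080, Mul(-20189, Pow(17389, Rational(1, 2)))), 7686) = Add(196244766, Mul(-20189, Pow(17389, Rational(1, 2))))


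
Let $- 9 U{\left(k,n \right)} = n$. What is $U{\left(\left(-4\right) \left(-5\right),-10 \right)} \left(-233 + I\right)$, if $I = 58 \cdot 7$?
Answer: $\frac{1730}{9} \approx 192.22$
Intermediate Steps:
$U{\left(k,n \right)} = - \frac{n}{9}$
$I = 406$
$U{\left(\left(-4\right) \left(-5\right),-10 \right)} \left(-233 + I\right) = \left(- \frac{1}{9}\right) \left(-10\right) \left(-233 + 406\right) = \frac{10}{9} \cdot 173 = \frac{1730}{9}$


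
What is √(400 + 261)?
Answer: √661 ≈ 25.710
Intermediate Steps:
√(400 + 261) = √661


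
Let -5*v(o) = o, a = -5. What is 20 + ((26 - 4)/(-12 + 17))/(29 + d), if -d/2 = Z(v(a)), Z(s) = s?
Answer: 2722/135 ≈ 20.163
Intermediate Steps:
v(o) = -o/5
d = -2 (d = -(-2)*(-5)/5 = -2*1 = -2)
20 + ((26 - 4)/(-12 + 17))/(29 + d) = 20 + ((26 - 4)/(-12 + 17))/(29 - 2) = 20 + (22/5)/27 = 20 + (22*(⅕))*(1/27) = 20 + (22/5)*(1/27) = 20 + 22/135 = 2722/135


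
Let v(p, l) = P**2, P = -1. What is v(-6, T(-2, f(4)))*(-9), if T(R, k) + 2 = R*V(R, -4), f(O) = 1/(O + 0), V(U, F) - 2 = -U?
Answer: -9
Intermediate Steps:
V(U, F) = 2 - U
f(O) = 1/O
T(R, k) = -2 + R*(2 - R)
v(p, l) = 1 (v(p, l) = (-1)**2 = 1)
v(-6, T(-2, f(4)))*(-9) = 1*(-9) = -9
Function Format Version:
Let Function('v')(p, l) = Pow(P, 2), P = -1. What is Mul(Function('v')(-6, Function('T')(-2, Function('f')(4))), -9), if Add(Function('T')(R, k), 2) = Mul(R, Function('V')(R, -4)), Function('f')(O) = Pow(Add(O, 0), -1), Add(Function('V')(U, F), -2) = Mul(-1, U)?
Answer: -9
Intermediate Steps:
Function('V')(U, F) = Add(2, Mul(-1, U))
Function('f')(O) = Pow(O, -1)
Function('T')(R, k) = Add(-2, Mul(R, Add(2, Mul(-1, R))))
Function('v')(p, l) = 1 (Function('v')(p, l) = Pow(-1, 2) = 1)
Mul(Function('v')(-6, Function('T')(-2, Function('f')(4))), -9) = Mul(1, -9) = -9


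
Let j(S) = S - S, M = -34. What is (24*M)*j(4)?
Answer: 0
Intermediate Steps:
j(S) = 0
(24*M)*j(4) = (24*(-34))*0 = -816*0 = 0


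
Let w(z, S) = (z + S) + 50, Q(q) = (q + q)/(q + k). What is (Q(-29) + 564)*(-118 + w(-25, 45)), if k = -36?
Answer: -1762464/65 ≈ -27115.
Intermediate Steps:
Q(q) = 2*q/(-36 + q) (Q(q) = (q + q)/(q - 36) = (2*q)/(-36 + q) = 2*q/(-36 + q))
w(z, S) = 50 + S + z (w(z, S) = (S + z) + 50 = 50 + S + z)
(Q(-29) + 564)*(-118 + w(-25, 45)) = (2*(-29)/(-36 - 29) + 564)*(-118 + (50 + 45 - 25)) = (2*(-29)/(-65) + 564)*(-118 + 70) = (2*(-29)*(-1/65) + 564)*(-48) = (58/65 + 564)*(-48) = (36718/65)*(-48) = -1762464/65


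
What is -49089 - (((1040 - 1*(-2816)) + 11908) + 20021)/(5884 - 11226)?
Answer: -262197653/5342 ≈ -49082.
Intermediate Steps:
-49089 - (((1040 - 1*(-2816)) + 11908) + 20021)/(5884 - 11226) = -49089 - (((1040 + 2816) + 11908) + 20021)/(-5342) = -49089 - ((3856 + 11908) + 20021)*(-1)/5342 = -49089 - (15764 + 20021)*(-1)/5342 = -49089 - 35785*(-1)/5342 = -49089 - 1*(-35785/5342) = -49089 + 35785/5342 = -262197653/5342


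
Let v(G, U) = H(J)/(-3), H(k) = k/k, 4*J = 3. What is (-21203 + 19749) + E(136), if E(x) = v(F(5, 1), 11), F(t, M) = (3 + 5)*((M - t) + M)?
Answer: -4363/3 ≈ -1454.3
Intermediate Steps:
J = ¾ (J = (¼)*3 = ¾ ≈ 0.75000)
F(t, M) = -8*t + 16*M (F(t, M) = 8*(-t + 2*M) = -8*t + 16*M)
H(k) = 1
v(G, U) = -⅓ (v(G, U) = 1/(-3) = 1*(-⅓) = -⅓)
E(x) = -⅓
(-21203 + 19749) + E(136) = (-21203 + 19749) - ⅓ = -1454 - ⅓ = -4363/3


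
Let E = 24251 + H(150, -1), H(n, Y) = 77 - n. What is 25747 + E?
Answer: 49925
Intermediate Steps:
E = 24178 (E = 24251 + (77 - 1*150) = 24251 + (77 - 150) = 24251 - 73 = 24178)
25747 + E = 25747 + 24178 = 49925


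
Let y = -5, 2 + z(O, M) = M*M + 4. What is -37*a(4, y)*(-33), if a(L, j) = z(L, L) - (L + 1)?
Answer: 15873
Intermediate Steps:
z(O, M) = 2 + M² (z(O, M) = -2 + (M*M + 4) = -2 + (M² + 4) = -2 + (4 + M²) = 2 + M²)
a(L, j) = 1 + L² - L (a(L, j) = (2 + L²) - (L + 1) = (2 + L²) - (1 + L) = (2 + L²) + (-1 - L) = 1 + L² - L)
-37*a(4, y)*(-33) = -37*(1 + 4² - 1*4)*(-33) = -37*(1 + 16 - 4)*(-33) = -37*13*(-33) = -481*(-33) = 15873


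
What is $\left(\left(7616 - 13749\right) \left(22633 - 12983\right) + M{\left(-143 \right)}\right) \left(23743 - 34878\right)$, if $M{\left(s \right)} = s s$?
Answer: $658780016135$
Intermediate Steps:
$M{\left(s \right)} = s^{2}$
$\left(\left(7616 - 13749\right) \left(22633 - 12983\right) + M{\left(-143 \right)}\right) \left(23743 - 34878\right) = \left(\left(7616 - 13749\right) \left(22633 - 12983\right) + \left(-143\right)^{2}\right) \left(23743 - 34878\right) = \left(\left(-6133\right) 9650 + 20449\right) \left(-11135\right) = \left(-59183450 + 20449\right) \left(-11135\right) = \left(-59163001\right) \left(-11135\right) = 658780016135$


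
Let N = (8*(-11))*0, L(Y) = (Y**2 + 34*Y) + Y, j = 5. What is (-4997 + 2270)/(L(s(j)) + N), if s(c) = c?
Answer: -2727/200 ≈ -13.635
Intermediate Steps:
L(Y) = Y**2 + 35*Y
N = 0 (N = -88*0 = 0)
(-4997 + 2270)/(L(s(j)) + N) = (-4997 + 2270)/(5*(35 + 5) + 0) = -2727/(5*40 + 0) = -2727/(200 + 0) = -2727/200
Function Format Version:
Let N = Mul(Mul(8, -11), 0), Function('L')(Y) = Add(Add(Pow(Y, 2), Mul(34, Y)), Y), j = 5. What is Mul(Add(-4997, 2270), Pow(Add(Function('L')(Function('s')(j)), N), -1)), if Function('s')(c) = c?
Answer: Rational(-2727, 200) ≈ -13.635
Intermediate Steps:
Function('L')(Y) = Add(Pow(Y, 2), Mul(35, Y))
N = 0 (N = Mul(-88, 0) = 0)
Mul(Add(-4997, 2270), Pow(Add(Function('L')(Function('s')(j)), N), -1)) = Mul(Add(-4997, 2270), Pow(Add(Mul(5, Add(35, 5)), 0), -1)) = Mul(-2727, Pow(Add(Mul(5, 40), 0), -1)) = Mul(-2727, Pow(Add(200, 0), -1)) = Mul(-2727, Pow(200, -1)) = Mul(-2727, Rational(1, 200)) = Rational(-2727, 200)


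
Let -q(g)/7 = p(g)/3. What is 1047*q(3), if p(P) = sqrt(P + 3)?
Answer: -2443*sqrt(6) ≈ -5984.1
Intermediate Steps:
p(P) = sqrt(3 + P)
q(g) = -7*sqrt(3 + g)/3
1047*q(3) = 1047*(-7*sqrt(3 + 3)/3) = 1047*(-7*sqrt(6)/3) = -2443*sqrt(6)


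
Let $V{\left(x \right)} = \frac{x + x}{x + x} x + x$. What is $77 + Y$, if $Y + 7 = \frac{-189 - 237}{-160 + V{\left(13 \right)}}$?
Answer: $\frac{4903}{67} \approx 73.179$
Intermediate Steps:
$V{\left(x \right)} = 2 x$ ($V{\left(x \right)} = \frac{2 x}{2 x} x + x = 2 x \frac{1}{2 x} x + x = 1 x + x = x + x = 2 x$)
$Y = - \frac{256}{67}$ ($Y = -7 + \frac{-189 - 237}{-160 + 2 \cdot 13} = -7 - \frac{426}{-160 + 26} = -7 - \frac{426}{-134} = -7 - - \frac{213}{67} = -7 + \frac{213}{67} = - \frac{256}{67} \approx -3.8209$)
$77 + Y = 77 - \frac{256}{67} = \frac{4903}{67}$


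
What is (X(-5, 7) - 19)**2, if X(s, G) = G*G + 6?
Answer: 1296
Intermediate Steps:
X(s, G) = 6 + G**2 (X(s, G) = G**2 + 6 = 6 + G**2)
(X(-5, 7) - 19)**2 = ((6 + 7**2) - 19)**2 = ((6 + 49) - 19)**2 = (55 - 19)**2 = 36**2 = 1296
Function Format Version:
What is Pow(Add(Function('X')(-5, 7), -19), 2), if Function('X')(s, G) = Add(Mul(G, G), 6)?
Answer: 1296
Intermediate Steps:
Function('X')(s, G) = Add(6, Pow(G, 2)) (Function('X')(s, G) = Add(Pow(G, 2), 6) = Add(6, Pow(G, 2)))
Pow(Add(Function('X')(-5, 7), -19), 2) = Pow(Add(Add(6, Pow(7, 2)), -19), 2) = Pow(Add(Add(6, 49), -19), 2) = Pow(Add(55, -19), 2) = Pow(36, 2) = 1296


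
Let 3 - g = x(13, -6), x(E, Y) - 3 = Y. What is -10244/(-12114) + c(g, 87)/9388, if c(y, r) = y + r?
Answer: 48648637/56863116 ≈ 0.85554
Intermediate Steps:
x(E, Y) = 3 + Y
g = 6 (g = 3 - (3 - 6) = 3 - 1*(-3) = 3 + 3 = 6)
c(y, r) = r + y
-10244/(-12114) + c(g, 87)/9388 = -10244/(-12114) + (87 + 6)/9388 = -10244*(-1/12114) + 93*(1/9388) = 5122/6057 + 93/9388 = 48648637/56863116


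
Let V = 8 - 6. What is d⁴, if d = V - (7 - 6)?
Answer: 1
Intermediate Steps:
V = 2
d = 1 (d = 2 - (7 - 6) = 2 - 1*1 = 2 - 1 = 1)
d⁴ = 1⁴ = 1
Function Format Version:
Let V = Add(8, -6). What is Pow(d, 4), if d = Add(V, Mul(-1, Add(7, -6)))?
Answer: 1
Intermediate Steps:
V = 2
d = 1 (d = Add(2, Mul(-1, Add(7, -6))) = Add(2, Mul(-1, 1)) = Add(2, -1) = 1)
Pow(d, 4) = Pow(1, 4) = 1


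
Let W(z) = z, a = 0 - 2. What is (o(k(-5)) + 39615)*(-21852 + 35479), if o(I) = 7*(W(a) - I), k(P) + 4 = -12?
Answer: 541169051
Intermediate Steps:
a = -2
k(P) = -16 (k(P) = -4 - 12 = -16)
o(I) = -14 - 7*I (o(I) = 7*(-2 - I) = -14 - 7*I)
(o(k(-5)) + 39615)*(-21852 + 35479) = ((-14 - 7*(-16)) + 39615)*(-21852 + 35479) = ((-14 + 112) + 39615)*13627 = (98 + 39615)*13627 = 39713*13627 = 541169051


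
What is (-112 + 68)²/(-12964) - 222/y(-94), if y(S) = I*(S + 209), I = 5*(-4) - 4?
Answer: -102723/1490860 ≈ -0.068902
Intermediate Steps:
I = -24 (I = -20 - 4 = -24)
y(S) = -5016 - 24*S (y(S) = -24*(S + 209) = -24*(209 + S) = -5016 - 24*S)
(-112 + 68)²/(-12964) - 222/y(-94) = (-112 + 68)²/(-12964) - 222/(-5016 - 24*(-94)) = (-44)²*(-1/12964) - 222/(-5016 + 2256) = 1936*(-1/12964) - 222/(-2760) = -484/3241 - 222*(-1/2760) = -484/3241 + 37/460 = -102723/1490860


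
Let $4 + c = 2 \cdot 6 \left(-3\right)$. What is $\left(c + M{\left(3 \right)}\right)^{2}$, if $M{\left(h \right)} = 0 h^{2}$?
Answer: $1600$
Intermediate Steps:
$c = -40$ ($c = -4 + 2 \cdot 6 \left(-3\right) = -4 + 12 \left(-3\right) = -4 - 36 = -40$)
$M{\left(h \right)} = 0$
$\left(c + M{\left(3 \right)}\right)^{2} = \left(-40 + 0\right)^{2} = \left(-40\right)^{2} = 1600$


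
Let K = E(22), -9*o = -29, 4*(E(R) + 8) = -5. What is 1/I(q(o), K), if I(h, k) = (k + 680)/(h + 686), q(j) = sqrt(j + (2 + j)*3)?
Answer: 2744/2683 + 4*sqrt(170)/8049 ≈ 1.0292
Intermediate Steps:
E(R) = -37/4 (E(R) = -8 + (1/4)*(-5) = -8 - 5/4 = -37/4)
o = 29/9 (o = -1/9*(-29) = 29/9 ≈ 3.2222)
q(j) = sqrt(6 + 4*j) (q(j) = sqrt(j + (6 + 3*j)) = sqrt(6 + 4*j))
K = -37/4 ≈ -9.2500
I(h, k) = (680 + k)/(686 + h)
1/I(q(o), K) = 1/((680 - 37/4)/(686 + sqrt(6 + 4*(29/9)))) = 1/((2683/4)/(686 + sqrt(6 + 116/9))) = 1/((2683/4)/(686 + sqrt(170/9))) = 1/((2683/4)/(686 + sqrt(170)/3)) = 1/(2683/(4*(686 + sqrt(170)/3))) = 2744/2683 + 4*sqrt(170)/8049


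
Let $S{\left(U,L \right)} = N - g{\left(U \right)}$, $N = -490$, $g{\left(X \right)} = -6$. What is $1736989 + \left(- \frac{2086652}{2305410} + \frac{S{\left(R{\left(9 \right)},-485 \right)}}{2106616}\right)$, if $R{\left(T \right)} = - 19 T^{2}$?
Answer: $\frac{1054484998829611721}{607076699070} \approx 1.737 \cdot 10^{6}$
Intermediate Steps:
$S{\left(U,L \right)} = -484$ ($S{\left(U,L \right)} = -490 - -6 = -490 + 6 = -484$)
$1736989 + \left(- \frac{2086652}{2305410} + \frac{S{\left(R{\left(9 \right)},-485 \right)}}{2106616}\right) = 1736989 - \left(\frac{121}{526654} + \frac{1043326}{1152705}\right) = 1736989 - \frac{549611288509}{607076699070} = \frac{1054484998829611721}{607076699070}$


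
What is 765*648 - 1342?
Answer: 494378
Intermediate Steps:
765*648 - 1342 = 495720 - 1342 = 494378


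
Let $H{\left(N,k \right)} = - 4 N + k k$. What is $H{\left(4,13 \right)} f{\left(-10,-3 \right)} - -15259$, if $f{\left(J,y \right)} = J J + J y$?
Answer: $35149$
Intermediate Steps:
$H{\left(N,k \right)} = k^{2} - 4 N$ ($H{\left(N,k \right)} = - 4 N + k^{2} = k^{2} - 4 N$)
$f{\left(J,y \right)} = J^{2} + J y$
$H{\left(4,13 \right)} f{\left(-10,-3 \right)} - -15259 = \left(13^{2} - 16\right) \left(- 10 \left(-10 - 3\right)\right) - -15259 = \left(169 - 16\right) \left(\left(-10\right) \left(-13\right)\right) + 15259 = 153 \cdot 130 + 15259 = 19890 + 15259 = 35149$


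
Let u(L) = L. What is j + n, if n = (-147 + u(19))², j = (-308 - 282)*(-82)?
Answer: 64764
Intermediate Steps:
j = 48380 (j = -590*(-82) = 48380)
n = 16384 (n = (-147 + 19)² = (-128)² = 16384)
j + n = 48380 + 16384 = 64764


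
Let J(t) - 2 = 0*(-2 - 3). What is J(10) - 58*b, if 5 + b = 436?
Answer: -24996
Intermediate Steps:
b = 431 (b = -5 + 436 = 431)
J(t) = 2 (J(t) = 2 + 0*(-2 - 3) = 2 + 0*(-5) = 2 + 0 = 2)
J(10) - 58*b = 2 - 58*431 = 2 - 24998 = -24996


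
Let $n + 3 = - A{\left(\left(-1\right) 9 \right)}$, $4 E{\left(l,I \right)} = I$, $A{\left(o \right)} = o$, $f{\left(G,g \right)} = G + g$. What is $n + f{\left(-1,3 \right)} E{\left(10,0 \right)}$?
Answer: $6$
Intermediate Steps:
$E{\left(l,I \right)} = \frac{I}{4}$
$n = 6$ ($n = -3 - \left(-1\right) 9 = -3 - -9 = -3 + 9 = 6$)
$n + f{\left(-1,3 \right)} E{\left(10,0 \right)} = 6 + \left(-1 + 3\right) \frac{1}{4} \cdot 0 = 6 + 2 \cdot 0 = 6 + 0 = 6$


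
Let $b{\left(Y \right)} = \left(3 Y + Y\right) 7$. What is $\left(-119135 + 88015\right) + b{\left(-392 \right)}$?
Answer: $-42096$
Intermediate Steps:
$b{\left(Y \right)} = 28 Y$ ($b{\left(Y \right)} = 4 Y 7 = 28 Y$)
$\left(-119135 + 88015\right) + b{\left(-392 \right)} = \left(-119135 + 88015\right) + 28 \left(-392\right) = -31120 - 10976 = -42096$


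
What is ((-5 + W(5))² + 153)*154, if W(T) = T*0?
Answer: 27412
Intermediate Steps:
W(T) = 0
((-5 + W(5))² + 153)*154 = ((-5 + 0)² + 153)*154 = ((-5)² + 153)*154 = (25 + 153)*154 = 178*154 = 27412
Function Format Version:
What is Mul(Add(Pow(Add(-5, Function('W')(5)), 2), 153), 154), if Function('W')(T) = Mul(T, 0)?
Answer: 27412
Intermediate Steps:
Function('W')(T) = 0
Mul(Add(Pow(Add(-5, Function('W')(5)), 2), 153), 154) = Mul(Add(Pow(Add(-5, 0), 2), 153), 154) = Mul(Add(Pow(-5, 2), 153), 154) = Mul(Add(25, 153), 154) = Mul(178, 154) = 27412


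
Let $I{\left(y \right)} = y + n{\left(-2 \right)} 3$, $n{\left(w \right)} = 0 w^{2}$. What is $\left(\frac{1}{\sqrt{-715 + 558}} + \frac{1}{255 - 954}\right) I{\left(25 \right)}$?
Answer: $- \frac{25}{699} - \frac{25 i \sqrt{157}}{157} \approx -0.035765 - 1.9952 i$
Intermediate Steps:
$n{\left(w \right)} = 0$
$I{\left(y \right)} = y$ ($I{\left(y \right)} = y + 0 \cdot 3 = y + 0 = y$)
$\left(\frac{1}{\sqrt{-715 + 558}} + \frac{1}{255 - 954}\right) I{\left(25 \right)} = \left(\frac{1}{\sqrt{-715 + 558}} + \frac{1}{255 - 954}\right) 25 = \left(\frac{1}{\sqrt{-157}} + \frac{1}{-699}\right) 25 = \left(\frac{1}{i \sqrt{157}} - \frac{1}{699}\right) 25 = \left(- \frac{i \sqrt{157}}{157} - \frac{1}{699}\right) 25 = \left(- \frac{1}{699} - \frac{i \sqrt{157}}{157}\right) 25 = - \frac{25}{699} - \frac{25 i \sqrt{157}}{157}$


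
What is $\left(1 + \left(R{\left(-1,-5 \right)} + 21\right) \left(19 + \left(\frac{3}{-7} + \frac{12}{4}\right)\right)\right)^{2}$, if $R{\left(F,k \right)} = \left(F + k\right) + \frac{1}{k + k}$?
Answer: $\frac{509359761}{4900} \approx 1.0395 \cdot 10^{5}$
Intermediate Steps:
$R{\left(F,k \right)} = F + k + \frac{1}{2 k}$ ($R{\left(F,k \right)} = \left(F + k\right) + \frac{1}{2 k} = F + k + \frac{1}{2 k}$)
$\left(1 + \left(R{\left(-1,-5 \right)} + 21\right) \left(19 + \left(\frac{3}{-7} + \frac{12}{4}\right)\right)\right)^{2} = \left(1 + \left(\left(-1 - 5 + \frac{1}{2 \left(-5\right)}\right) + 21\right) \left(19 + \left(\frac{3}{-7} + \frac{12}{4}\right)\right)\right)^{2} = \left(1 + \left(\left(-1 - 5 + \frac{1}{2} \left(- \frac{1}{5}\right)\right) + 21\right) \left(19 + \left(3 \left(- \frac{1}{7}\right) + 12 \cdot \frac{1}{4}\right)\right)\right)^{2} = \left(1 + \left(\left(-1 - 5 - \frac{1}{10}\right) + 21\right) \left(19 + \left(- \frac{3}{7} + 3\right)\right)\right)^{2} = \left(1 + \left(- \frac{61}{10} + 21\right) \left(19 + \frac{18}{7}\right)\right)^{2} = \left(1 + \frac{149}{10} \cdot \frac{151}{7}\right)^{2} = \left(1 + \frac{22499}{70}\right)^{2} = \left(\frac{22569}{70}\right)^{2} = \frac{509359761}{4900}$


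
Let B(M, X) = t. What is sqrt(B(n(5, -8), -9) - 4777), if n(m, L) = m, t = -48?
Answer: 5*I*sqrt(193) ≈ 69.462*I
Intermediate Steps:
B(M, X) = -48
sqrt(B(n(5, -8), -9) - 4777) = sqrt(-48 - 4777) = sqrt(-4825) = 5*I*sqrt(193)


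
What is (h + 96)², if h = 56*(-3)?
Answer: 5184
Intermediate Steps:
h = -168
(h + 96)² = (-168 + 96)² = (-72)² = 5184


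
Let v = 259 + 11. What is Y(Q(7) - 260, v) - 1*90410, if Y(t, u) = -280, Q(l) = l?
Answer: -90690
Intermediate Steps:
v = 270
Y(Q(7) - 260, v) - 1*90410 = -280 - 1*90410 = -280 - 90410 = -90690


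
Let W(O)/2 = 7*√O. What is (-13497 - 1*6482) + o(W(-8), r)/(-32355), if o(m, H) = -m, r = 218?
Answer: -19979 + 28*I*√2/32355 ≈ -19979.0 + 0.0012239*I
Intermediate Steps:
W(O) = 14*√O (W(O) = 2*(7*√O) = 14*√O)
(-13497 - 1*6482) + o(W(-8), r)/(-32355) = (-13497 - 1*6482) - 14*√(-8)/(-32355) = (-13497 - 6482) - 14*2*I*√2*(-1/32355) = -19979 - 28*I*√2*(-1/32355) = -19979 + 28*I*√2/32355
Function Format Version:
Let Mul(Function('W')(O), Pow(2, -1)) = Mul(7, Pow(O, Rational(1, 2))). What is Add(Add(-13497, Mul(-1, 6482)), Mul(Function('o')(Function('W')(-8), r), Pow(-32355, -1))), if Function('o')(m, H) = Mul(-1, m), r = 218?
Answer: Add(-19979, Mul(Rational(28, 32355), I, Pow(2, Rational(1, 2)))) ≈ Add(-19979., Mul(0.0012239, I))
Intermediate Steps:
Function('W')(O) = Mul(14, Pow(O, Rational(1, 2))) (Function('W')(O) = Mul(2, Mul(7, Pow(O, Rational(1, 2)))) = Mul(14, Pow(O, Rational(1, 2))))
Add(Add(-13497, Mul(-1, 6482)), Mul(Function('o')(Function('W')(-8), r), Pow(-32355, -1))) = Add(Add(-13497, Mul(-1, 6482)), Mul(Mul(-1, Mul(14, Pow(-8, Rational(1, 2)))), Pow(-32355, -1))) = Add(Add(-13497, -6482), Mul(Mul(-1, Mul(14, Mul(2, I, Pow(2, Rational(1, 2))))), Rational(-1, 32355))) = Add(-19979, Mul(Mul(-1, Mul(28, I, Pow(2, Rational(1, 2)))), Rational(-1, 32355))) = Add(-19979, Mul(Mul(-28, I, Pow(2, Rational(1, 2))), Rational(-1, 32355))) = Add(-19979, Mul(Rational(28, 32355), I, Pow(2, Rational(1, 2))))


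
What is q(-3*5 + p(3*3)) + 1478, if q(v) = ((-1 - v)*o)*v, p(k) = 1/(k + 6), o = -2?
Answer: 426182/225 ≈ 1894.1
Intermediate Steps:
p(k) = 1/(6 + k)
q(v) = v*(2 + 2*v) (q(v) = ((-1 - v)*(-2))*v = (2 + 2*v)*v = v*(2 + 2*v))
q(-3*5 + p(3*3)) + 1478 = 2*(-3*5 + 1/(6 + 3*3))*(1 + (-3*5 + 1/(6 + 3*3))) + 1478 = 2*(-15 + 1/(6 + 9))*(1 + (-15 + 1/(6 + 9))) + 1478 = 2*(-15 + 1/15)*(1 + (-15 + 1/15)) + 1478 = 2*(-224/15)*(1 - 224/15) + 1478 = 2*(-224/15)*(-209/15) + 1478 = 93632/225 + 1478 = 426182/225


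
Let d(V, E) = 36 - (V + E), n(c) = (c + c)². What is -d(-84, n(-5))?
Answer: -20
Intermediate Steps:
n(c) = 4*c² (n(c) = (2*c)² = 4*c²)
d(V, E) = 36 - E - V (d(V, E) = 36 - (E + V) = 36 + (-E - V) = 36 - E - V)
-d(-84, n(-5)) = -(36 - 4*(-5)² - 1*(-84)) = -(36 - 4*25 + 84) = -(36 - 1*100 + 84) = -(36 - 100 + 84) = -1*20 = -20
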